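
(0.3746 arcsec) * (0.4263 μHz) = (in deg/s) 4.436e-11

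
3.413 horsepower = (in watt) 2545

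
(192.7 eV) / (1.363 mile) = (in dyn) 1.407e-15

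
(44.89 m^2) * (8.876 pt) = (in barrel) 0.8841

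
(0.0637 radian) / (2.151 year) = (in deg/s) 5.38e-08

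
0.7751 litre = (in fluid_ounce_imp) 27.28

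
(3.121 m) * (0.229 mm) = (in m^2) 0.0007147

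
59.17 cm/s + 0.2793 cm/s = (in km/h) 2.14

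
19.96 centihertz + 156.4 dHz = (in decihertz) 158.4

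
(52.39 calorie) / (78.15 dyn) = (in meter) 2.805e+05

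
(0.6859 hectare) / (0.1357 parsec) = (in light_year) 1.731e-28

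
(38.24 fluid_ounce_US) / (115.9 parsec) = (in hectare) 3.162e-26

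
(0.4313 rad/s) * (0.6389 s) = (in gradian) 17.54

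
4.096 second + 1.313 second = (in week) 8.943e-06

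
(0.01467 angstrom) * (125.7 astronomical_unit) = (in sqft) 296.9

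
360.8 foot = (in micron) 1.1e+08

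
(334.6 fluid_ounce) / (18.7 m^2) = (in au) 3.537e-15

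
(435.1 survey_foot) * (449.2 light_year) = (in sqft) 6.067e+21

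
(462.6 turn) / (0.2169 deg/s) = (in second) 7.678e+05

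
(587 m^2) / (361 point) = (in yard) 5041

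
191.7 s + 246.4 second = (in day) 0.005071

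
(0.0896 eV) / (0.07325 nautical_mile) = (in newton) 1.058e-22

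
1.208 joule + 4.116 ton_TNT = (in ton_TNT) 4.116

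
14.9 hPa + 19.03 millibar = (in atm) 0.03349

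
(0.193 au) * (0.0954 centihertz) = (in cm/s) 2.754e+09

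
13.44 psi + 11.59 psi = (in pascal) 1.726e+05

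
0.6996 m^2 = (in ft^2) 7.53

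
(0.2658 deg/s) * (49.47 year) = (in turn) 1.152e+06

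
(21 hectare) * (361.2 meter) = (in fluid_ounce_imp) 2.67e+12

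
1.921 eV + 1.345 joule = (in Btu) 0.001275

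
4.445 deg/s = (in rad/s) 0.07758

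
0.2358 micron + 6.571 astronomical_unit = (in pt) 2.786e+15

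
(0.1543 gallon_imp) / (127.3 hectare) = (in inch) 2.169e-08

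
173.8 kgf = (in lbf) 383.2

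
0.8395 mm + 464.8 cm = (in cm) 464.9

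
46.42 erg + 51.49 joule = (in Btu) 0.0488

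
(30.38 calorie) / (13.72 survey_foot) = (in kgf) 3.099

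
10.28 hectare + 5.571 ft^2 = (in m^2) 1.028e+05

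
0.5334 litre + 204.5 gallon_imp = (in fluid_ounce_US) 3.145e+04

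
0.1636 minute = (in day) 0.0001136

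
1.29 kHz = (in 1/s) 1290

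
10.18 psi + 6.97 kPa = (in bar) 0.7716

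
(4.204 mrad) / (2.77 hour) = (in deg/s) 2.415e-05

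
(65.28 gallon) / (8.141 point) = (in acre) 0.02126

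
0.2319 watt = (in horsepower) 0.000311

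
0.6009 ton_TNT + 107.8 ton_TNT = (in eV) 2.831e+30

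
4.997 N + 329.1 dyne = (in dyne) 5e+05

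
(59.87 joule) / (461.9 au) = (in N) 8.664e-13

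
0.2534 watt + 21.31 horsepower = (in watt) 1.589e+04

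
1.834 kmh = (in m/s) 0.5094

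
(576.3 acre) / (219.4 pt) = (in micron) 3.013e+13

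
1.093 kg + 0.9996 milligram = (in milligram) 1.093e+06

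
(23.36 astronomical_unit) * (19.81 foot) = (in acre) 5.214e+09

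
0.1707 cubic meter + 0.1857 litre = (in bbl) 1.075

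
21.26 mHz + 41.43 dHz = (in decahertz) 0.4164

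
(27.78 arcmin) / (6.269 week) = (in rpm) 2.035e-08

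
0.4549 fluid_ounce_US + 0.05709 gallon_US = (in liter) 0.2296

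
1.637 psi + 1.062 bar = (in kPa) 117.5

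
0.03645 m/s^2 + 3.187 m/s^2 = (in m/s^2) 3.223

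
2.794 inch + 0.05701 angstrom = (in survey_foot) 0.2328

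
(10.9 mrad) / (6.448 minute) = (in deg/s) 0.001614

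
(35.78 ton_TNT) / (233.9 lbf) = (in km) 1.439e+05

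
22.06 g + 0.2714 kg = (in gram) 293.5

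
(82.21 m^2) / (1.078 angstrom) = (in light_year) 8.061e-05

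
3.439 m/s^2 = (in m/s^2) 3.439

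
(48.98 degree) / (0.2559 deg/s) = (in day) 0.002215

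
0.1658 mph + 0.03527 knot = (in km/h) 0.3321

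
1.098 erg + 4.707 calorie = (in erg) 1.969e+08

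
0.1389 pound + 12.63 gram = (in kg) 0.07563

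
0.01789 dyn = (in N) 1.789e-07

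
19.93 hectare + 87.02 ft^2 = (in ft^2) 2.145e+06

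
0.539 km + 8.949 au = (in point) 3.795e+15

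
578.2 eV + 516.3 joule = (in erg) 5.163e+09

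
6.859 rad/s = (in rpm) 65.5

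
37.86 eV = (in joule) 6.066e-18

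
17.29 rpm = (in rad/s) 1.811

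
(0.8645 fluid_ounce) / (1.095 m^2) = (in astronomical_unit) 1.561e-16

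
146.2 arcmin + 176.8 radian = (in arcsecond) 3.648e+07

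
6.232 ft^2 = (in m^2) 0.579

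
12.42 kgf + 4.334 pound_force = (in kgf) 14.39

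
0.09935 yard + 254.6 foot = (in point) 2.202e+05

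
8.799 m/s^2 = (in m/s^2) 8.799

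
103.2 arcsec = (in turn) 7.963e-05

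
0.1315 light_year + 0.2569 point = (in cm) 1.244e+17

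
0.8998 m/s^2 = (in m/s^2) 0.8998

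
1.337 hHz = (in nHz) 1.337e+11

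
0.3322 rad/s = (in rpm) 3.172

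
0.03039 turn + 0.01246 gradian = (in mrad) 191.1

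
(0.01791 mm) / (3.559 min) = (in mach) 2.463e-10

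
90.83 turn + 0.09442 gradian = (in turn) 90.83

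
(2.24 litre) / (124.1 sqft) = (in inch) 0.007649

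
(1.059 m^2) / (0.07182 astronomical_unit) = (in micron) 9.857e-05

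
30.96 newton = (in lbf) 6.96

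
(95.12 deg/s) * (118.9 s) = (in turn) 31.42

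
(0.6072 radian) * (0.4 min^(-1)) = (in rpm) 0.03866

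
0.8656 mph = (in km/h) 1.393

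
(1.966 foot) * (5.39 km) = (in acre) 0.7981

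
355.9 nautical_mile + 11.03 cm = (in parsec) 2.136e-11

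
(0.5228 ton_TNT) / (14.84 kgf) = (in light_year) 1.589e-09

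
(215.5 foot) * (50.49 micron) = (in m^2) 0.003316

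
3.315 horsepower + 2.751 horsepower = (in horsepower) 6.066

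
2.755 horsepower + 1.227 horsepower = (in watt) 2969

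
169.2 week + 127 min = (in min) 1.706e+06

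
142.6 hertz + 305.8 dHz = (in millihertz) 1.732e+05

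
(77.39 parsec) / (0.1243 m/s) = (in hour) 5.337e+15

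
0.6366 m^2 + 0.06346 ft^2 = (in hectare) 6.425e-05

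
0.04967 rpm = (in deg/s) 0.298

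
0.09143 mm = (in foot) 0.0003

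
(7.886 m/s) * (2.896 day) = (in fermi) 1.973e+21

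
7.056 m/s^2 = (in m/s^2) 7.056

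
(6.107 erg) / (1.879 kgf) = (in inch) 1.305e-06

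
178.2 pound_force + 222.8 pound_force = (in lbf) 401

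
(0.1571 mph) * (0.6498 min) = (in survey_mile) 0.001701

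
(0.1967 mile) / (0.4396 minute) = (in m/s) 12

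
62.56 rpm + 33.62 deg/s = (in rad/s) 7.138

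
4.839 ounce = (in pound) 0.3024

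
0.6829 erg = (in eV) 4.262e+11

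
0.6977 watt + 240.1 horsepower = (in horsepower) 240.1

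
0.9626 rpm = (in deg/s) 5.776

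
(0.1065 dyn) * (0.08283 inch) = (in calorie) 5.355e-10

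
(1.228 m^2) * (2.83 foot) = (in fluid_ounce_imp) 3.728e+04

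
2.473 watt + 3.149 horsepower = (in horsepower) 3.152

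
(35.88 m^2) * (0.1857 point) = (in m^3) 0.002351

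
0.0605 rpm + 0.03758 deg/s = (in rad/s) 0.006991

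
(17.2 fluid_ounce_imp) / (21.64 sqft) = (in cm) 0.02431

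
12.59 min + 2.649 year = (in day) 966.9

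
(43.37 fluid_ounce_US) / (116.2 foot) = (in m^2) 3.621e-05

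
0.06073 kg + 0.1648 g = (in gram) 60.89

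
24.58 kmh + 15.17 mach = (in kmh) 1.862e+04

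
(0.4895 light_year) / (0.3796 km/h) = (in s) 4.392e+16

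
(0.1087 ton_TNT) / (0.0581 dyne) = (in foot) 2.568e+15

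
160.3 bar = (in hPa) 1.603e+05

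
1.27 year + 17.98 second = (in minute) 6.675e+05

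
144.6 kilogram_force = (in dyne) 1.418e+08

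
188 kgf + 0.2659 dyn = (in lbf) 414.5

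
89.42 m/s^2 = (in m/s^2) 89.42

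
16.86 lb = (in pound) 16.86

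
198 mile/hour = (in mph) 198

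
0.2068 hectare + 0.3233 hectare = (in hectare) 0.5301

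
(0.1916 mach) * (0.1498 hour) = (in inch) 1.385e+06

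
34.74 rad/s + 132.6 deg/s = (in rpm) 353.8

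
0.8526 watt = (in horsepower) 0.001143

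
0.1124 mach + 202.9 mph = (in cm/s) 1.29e+04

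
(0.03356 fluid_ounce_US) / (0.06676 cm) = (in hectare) 1.487e-07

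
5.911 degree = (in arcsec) 2.128e+04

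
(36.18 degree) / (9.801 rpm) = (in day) 7.121e-06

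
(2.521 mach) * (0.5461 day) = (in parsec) 1.313e-09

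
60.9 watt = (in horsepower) 0.08167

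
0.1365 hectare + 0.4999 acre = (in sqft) 3.647e+04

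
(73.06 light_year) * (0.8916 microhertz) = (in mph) 1.379e+12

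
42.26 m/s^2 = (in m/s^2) 42.26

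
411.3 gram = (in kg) 0.4113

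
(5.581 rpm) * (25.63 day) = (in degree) 7.415e+07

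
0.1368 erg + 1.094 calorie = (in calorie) 1.094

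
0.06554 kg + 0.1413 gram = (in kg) 0.06568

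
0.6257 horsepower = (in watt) 466.6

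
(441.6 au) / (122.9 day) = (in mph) 1.392e+07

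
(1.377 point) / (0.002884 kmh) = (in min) 0.01011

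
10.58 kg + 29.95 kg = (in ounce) 1430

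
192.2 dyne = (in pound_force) 0.0004321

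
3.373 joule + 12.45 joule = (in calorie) 3.782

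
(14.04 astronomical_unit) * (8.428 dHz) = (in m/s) 1.77e+12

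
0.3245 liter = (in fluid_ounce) 10.97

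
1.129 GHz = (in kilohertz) 1.129e+06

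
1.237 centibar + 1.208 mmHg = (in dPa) 1.398e+04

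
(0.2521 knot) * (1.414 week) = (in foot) 3.639e+05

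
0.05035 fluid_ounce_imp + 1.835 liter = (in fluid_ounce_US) 62.1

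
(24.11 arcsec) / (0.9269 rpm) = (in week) 1.991e-09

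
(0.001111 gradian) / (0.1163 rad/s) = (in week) 2.481e-10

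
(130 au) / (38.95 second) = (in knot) 9.706e+11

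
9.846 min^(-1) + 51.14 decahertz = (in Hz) 511.6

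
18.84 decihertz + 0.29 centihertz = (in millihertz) 1887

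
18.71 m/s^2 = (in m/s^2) 18.71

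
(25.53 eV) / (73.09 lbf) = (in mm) 1.258e-17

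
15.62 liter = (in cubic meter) 0.01562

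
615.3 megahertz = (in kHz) 6.153e+05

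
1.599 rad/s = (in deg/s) 91.62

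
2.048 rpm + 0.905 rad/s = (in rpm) 10.69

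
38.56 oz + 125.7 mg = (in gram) 1093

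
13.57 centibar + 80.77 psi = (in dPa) 5.705e+06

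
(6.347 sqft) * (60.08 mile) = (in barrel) 3.586e+05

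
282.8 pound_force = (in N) 1258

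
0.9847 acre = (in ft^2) 4.289e+04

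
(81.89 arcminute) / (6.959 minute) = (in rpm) 0.0005448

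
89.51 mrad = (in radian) 0.08951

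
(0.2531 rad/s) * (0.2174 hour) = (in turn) 31.53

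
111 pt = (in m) 0.03916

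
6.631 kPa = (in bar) 0.06631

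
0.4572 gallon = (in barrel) 0.01089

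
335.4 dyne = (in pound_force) 0.000754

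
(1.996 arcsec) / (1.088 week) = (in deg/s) 8.426e-10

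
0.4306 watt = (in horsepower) 0.0005774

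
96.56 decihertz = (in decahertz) 0.9656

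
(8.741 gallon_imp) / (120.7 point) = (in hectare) 9.332e-05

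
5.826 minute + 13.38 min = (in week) 0.001905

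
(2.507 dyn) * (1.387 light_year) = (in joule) 3.29e+11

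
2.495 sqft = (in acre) 5.728e-05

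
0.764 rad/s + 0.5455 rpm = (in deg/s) 47.05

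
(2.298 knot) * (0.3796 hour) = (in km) 1.616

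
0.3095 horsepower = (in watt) 230.8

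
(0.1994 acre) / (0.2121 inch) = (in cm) 1.498e+07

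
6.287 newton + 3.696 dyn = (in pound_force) 1.413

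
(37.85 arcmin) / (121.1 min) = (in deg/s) 8.682e-05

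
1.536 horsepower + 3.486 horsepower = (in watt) 3745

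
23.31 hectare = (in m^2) 2.331e+05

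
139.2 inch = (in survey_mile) 0.002197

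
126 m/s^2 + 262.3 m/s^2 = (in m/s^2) 388.3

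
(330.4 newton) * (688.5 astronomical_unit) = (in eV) 2.124e+35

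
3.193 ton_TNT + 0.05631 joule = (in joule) 1.336e+10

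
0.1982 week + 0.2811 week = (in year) 0.009192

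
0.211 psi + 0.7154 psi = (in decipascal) 6.387e+04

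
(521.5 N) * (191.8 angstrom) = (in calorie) 2.391e-06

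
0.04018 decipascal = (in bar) 4.018e-08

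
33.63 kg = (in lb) 74.14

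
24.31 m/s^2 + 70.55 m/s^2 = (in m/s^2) 94.86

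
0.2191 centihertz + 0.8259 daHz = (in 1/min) 495.7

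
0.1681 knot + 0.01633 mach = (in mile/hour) 12.63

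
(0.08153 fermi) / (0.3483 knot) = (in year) 1.443e-23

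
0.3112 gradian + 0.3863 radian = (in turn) 0.06226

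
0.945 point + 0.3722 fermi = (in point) 0.945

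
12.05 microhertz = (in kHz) 1.205e-08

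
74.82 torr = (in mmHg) 74.82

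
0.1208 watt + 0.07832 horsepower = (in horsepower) 0.07848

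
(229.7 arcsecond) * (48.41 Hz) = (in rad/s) 0.05391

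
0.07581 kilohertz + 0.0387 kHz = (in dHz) 1145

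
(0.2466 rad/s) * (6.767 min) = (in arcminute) 3.442e+05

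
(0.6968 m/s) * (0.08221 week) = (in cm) 3.465e+06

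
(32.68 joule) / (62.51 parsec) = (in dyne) 1.694e-12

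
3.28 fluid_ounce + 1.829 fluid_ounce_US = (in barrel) 0.0009503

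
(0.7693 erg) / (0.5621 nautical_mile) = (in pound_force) 1.661e-11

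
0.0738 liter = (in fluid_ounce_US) 2.495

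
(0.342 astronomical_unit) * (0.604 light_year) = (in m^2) 2.924e+26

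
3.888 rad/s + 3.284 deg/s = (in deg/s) 226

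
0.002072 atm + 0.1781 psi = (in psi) 0.2086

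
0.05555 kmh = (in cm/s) 1.543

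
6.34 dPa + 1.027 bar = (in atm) 1.014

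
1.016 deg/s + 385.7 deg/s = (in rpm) 64.45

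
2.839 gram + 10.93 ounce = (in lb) 0.6894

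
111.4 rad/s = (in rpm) 1064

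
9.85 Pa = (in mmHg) 0.07388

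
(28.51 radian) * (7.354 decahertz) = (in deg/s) 1.201e+05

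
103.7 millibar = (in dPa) 1.037e+05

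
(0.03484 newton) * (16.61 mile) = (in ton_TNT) 2.226e-07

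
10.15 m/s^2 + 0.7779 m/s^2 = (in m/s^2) 10.93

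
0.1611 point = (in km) 5.683e-08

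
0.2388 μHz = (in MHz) 2.388e-13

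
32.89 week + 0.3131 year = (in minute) 4.961e+05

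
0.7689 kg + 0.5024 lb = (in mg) 9.968e+05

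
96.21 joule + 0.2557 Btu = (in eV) 2.284e+21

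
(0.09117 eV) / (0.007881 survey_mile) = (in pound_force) 2.589e-22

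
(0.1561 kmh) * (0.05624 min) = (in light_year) 1.547e-17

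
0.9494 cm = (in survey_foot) 0.03115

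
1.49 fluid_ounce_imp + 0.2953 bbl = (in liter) 46.99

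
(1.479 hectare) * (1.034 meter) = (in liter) 1.529e+07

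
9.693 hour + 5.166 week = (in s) 3.159e+06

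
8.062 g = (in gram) 8.062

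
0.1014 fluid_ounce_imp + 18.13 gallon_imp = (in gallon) 21.77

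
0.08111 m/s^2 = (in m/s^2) 0.08111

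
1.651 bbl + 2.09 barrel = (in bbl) 3.741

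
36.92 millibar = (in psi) 0.5355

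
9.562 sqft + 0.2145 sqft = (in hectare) 9.083e-05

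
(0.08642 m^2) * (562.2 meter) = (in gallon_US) 1.283e+04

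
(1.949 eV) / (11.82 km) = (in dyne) 2.642e-18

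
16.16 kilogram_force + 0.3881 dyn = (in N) 158.5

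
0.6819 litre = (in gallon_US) 0.1801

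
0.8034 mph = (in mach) 0.001055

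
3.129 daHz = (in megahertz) 3.129e-05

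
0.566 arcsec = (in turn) 4.367e-07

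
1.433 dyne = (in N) 1.433e-05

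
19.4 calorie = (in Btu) 0.07693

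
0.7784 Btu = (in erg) 8.213e+09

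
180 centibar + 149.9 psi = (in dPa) 1.214e+07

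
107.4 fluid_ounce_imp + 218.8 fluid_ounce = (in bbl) 0.05989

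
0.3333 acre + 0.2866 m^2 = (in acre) 0.3334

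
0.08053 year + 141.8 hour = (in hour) 847.2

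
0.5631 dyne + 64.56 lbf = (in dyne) 2.872e+07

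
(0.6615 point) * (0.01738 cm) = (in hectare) 4.056e-12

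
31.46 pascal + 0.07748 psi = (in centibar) 0.5657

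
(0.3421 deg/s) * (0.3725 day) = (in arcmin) 6.606e+05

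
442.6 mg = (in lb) 0.0009758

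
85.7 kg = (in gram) 8.57e+04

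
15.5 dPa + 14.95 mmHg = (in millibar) 19.95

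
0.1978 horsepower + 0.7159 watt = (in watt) 148.2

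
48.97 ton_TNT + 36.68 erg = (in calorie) 4.897e+10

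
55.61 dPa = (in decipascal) 55.61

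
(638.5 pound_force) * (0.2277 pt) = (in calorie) 0.05453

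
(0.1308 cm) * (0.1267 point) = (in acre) 1.445e-11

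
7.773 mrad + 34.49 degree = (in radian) 0.6097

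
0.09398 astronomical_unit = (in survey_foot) 4.613e+10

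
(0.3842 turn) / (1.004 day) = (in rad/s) 2.783e-05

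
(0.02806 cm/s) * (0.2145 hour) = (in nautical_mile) 0.000117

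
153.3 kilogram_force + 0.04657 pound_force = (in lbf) 338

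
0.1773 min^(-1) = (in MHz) 2.955e-09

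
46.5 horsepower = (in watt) 3.468e+04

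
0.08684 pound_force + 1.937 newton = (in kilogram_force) 0.2369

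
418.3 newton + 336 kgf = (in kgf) 378.7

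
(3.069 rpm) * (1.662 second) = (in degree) 30.6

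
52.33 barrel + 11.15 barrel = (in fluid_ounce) 3.413e+05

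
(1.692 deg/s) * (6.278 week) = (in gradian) 7.138e+06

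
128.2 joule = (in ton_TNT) 3.064e-08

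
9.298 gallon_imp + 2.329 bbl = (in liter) 412.6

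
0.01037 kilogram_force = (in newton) 0.1017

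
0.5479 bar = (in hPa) 547.9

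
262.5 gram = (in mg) 2.625e+05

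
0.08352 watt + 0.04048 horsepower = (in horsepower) 0.04059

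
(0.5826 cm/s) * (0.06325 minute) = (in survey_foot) 0.07254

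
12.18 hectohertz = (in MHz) 0.001218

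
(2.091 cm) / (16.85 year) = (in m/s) 3.935e-11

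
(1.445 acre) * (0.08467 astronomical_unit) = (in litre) 7.407e+16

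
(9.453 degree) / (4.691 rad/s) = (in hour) 9.77e-06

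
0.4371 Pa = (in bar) 4.371e-06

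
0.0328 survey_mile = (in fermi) 5.279e+16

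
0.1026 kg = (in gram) 102.6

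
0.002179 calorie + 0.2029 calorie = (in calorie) 0.2051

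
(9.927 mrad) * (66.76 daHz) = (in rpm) 63.29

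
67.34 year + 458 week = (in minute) 4.001e+07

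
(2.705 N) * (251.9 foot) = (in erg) 2.077e+09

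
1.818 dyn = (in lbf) 4.087e-06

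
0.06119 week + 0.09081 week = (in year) 0.002915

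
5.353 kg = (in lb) 11.8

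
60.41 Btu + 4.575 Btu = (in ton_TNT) 1.639e-05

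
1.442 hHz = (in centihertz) 1.442e+04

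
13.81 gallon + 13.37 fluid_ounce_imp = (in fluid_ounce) 1781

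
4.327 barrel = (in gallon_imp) 151.3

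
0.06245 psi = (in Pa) 430.6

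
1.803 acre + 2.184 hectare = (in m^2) 2.914e+04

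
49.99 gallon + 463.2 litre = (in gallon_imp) 143.5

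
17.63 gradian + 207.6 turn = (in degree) 7.475e+04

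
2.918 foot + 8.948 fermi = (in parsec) 2.882e-17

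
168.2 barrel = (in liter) 2.674e+04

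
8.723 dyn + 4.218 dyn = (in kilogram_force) 1.32e-05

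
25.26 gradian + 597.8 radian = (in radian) 598.2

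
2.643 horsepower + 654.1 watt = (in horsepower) 3.52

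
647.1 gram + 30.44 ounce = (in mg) 1.51e+06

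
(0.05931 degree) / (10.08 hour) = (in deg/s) 1.634e-06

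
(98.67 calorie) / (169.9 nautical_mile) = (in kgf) 0.0001338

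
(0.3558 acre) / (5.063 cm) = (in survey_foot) 9.33e+04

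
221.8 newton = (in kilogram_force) 22.62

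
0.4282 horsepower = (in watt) 319.3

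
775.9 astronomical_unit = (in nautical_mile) 6.267e+10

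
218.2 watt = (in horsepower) 0.2926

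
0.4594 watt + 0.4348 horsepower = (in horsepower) 0.4354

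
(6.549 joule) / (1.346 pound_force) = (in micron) 1.094e+06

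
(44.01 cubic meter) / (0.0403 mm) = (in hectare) 109.2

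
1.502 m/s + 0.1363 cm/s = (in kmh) 5.412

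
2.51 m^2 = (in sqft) 27.02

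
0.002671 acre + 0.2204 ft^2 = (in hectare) 0.001083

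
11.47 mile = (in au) 1.234e-07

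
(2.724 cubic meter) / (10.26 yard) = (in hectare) 2.904e-05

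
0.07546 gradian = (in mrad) 1.185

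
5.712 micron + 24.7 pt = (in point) 24.72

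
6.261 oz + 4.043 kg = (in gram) 4220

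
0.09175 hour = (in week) 0.0005461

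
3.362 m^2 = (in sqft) 36.19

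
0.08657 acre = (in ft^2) 3771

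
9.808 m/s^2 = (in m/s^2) 9.808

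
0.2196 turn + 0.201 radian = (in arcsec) 3.261e+05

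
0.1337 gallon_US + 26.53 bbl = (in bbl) 26.53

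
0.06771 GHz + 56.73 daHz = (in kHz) 6.771e+04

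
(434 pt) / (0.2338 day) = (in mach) 2.226e-08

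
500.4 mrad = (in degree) 28.67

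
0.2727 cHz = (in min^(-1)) 0.1636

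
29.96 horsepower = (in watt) 2.234e+04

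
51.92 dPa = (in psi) 0.000753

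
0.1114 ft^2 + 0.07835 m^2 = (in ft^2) 0.9548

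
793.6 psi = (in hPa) 5.472e+04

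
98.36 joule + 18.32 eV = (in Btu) 0.09323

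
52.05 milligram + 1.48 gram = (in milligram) 1532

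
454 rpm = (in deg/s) 2724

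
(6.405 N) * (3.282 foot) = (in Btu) 0.006073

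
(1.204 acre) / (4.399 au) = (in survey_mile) 4.601e-12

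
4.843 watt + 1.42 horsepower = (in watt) 1064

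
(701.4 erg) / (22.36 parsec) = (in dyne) 1.017e-17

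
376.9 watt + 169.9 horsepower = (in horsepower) 170.4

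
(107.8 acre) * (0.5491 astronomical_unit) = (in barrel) 2.254e+17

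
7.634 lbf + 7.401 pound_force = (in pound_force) 15.04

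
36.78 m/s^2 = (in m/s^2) 36.78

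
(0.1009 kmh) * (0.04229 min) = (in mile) 4.419e-05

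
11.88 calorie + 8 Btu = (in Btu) 8.047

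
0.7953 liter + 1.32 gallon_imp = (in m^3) 0.006796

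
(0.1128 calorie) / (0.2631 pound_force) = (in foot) 1.323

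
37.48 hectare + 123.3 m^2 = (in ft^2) 4.036e+06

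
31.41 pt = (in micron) 1.108e+04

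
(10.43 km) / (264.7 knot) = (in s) 76.59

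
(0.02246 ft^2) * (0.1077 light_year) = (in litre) 2.126e+15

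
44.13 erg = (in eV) 2.754e+13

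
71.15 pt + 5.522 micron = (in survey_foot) 0.08237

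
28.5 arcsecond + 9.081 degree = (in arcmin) 545.3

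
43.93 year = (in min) 2.309e+07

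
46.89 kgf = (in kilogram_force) 46.89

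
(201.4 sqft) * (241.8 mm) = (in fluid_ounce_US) 1.53e+05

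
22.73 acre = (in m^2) 9.199e+04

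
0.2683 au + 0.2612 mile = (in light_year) 4.242e-06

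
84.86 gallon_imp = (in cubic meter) 0.3858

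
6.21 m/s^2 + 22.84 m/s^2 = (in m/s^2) 29.05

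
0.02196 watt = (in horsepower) 2.945e-05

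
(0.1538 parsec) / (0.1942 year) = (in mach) 2.276e+06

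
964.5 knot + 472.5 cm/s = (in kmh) 1803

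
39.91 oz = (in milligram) 1.131e+06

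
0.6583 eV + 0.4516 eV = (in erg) 1.778e-12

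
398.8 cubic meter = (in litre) 3.988e+05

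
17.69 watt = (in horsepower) 0.02372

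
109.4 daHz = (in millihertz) 1.094e+06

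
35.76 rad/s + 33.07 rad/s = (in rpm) 657.3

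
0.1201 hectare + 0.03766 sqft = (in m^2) 1201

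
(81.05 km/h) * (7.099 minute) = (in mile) 5.959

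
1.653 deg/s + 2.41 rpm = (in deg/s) 16.11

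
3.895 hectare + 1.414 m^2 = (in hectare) 3.895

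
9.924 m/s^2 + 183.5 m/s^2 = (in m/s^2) 193.4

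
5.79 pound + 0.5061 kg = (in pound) 6.906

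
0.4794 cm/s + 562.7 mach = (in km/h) 6.898e+05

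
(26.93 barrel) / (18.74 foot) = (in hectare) 7.496e-05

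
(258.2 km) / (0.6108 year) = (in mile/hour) 0.02999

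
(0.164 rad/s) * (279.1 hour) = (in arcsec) 3.399e+10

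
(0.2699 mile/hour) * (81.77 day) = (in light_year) 9.01e-11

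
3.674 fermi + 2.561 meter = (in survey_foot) 8.402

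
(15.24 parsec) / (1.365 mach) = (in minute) 1.686e+13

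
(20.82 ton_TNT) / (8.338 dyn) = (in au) 6984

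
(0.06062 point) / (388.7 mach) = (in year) 5.124e-18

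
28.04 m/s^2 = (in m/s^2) 28.04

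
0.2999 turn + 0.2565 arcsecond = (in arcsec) 3.887e+05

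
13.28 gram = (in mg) 1.328e+04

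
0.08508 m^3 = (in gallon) 22.48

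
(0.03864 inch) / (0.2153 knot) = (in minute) 0.0001477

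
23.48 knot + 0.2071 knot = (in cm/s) 1219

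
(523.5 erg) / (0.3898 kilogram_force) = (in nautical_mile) 7.395e-09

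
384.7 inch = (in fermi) 9.771e+15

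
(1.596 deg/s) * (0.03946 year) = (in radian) 3.466e+04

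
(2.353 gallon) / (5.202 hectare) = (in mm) 0.0001712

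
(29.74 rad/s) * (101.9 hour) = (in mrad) 1.091e+10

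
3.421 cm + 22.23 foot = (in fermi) 6.81e+15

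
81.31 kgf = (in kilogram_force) 81.31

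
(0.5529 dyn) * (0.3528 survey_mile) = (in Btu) 2.975e-06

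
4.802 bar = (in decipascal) 4.802e+06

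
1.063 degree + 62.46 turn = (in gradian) 2.499e+04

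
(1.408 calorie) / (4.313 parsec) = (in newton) 4.427e-17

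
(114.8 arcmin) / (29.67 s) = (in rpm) 0.01075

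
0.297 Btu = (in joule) 313.4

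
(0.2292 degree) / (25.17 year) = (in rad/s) 5.04e-12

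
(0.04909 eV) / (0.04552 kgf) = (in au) 1.178e-31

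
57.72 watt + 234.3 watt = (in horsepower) 0.3916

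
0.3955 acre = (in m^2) 1601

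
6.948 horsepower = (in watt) 5181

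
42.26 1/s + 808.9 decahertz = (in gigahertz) 8.131e-06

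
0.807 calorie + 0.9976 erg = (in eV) 2.107e+19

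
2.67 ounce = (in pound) 0.1669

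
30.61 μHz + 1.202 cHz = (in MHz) 1.205e-08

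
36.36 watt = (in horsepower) 0.04876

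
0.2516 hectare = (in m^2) 2516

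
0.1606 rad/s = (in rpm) 1.534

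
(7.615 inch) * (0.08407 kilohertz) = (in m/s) 16.26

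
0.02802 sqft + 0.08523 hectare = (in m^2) 852.3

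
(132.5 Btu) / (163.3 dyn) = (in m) 8.561e+07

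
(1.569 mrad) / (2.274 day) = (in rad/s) 7.986e-09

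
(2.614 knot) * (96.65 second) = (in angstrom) 1.3e+12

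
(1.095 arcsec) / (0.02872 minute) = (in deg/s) 0.0001765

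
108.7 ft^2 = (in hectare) 0.00101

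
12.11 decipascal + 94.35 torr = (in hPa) 125.8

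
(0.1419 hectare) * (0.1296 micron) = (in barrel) 0.001157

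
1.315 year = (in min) 6.912e+05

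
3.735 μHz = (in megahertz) 3.735e-12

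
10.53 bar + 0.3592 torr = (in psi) 152.7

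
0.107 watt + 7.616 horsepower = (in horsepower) 7.616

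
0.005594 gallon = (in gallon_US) 0.005594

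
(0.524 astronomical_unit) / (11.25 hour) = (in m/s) 1.936e+06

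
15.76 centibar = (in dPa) 1.576e+05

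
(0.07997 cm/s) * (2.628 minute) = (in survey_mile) 7.835e-05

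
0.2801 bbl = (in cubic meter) 0.04453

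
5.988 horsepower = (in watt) 4465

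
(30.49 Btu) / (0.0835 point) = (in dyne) 1.092e+14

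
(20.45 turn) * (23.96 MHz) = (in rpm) 2.94e+10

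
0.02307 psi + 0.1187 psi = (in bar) 0.009775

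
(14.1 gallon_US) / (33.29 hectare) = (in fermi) 1.603e+08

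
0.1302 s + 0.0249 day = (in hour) 0.5976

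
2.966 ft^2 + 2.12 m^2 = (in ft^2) 25.79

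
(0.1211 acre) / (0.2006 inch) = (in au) 6.429e-07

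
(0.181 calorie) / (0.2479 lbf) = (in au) 4.591e-12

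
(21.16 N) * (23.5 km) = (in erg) 4.973e+12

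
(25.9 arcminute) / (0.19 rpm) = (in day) 4.383e-06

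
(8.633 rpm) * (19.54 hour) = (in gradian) 4.049e+06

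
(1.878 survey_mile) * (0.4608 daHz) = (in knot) 2.707e+04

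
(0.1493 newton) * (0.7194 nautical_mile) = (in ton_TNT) 4.754e-08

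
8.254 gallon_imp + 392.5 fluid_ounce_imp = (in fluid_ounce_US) 1646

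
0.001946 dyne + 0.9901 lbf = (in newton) 4.404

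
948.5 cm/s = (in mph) 21.22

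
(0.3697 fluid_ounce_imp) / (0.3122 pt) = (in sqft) 1.027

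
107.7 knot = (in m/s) 55.41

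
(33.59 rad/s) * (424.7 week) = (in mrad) 8.628e+12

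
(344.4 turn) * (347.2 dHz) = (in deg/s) 4.305e+06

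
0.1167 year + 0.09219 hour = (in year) 0.1167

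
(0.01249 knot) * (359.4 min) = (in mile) 0.0861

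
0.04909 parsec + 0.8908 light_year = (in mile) 6.178e+12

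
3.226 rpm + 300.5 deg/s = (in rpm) 53.31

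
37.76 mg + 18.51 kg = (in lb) 40.81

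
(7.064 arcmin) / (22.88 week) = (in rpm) 1.418e-09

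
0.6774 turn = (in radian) 4.256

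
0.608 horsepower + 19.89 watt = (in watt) 473.3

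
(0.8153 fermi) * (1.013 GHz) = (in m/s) 8.259e-07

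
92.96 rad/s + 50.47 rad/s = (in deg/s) 8218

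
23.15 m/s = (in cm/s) 2315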